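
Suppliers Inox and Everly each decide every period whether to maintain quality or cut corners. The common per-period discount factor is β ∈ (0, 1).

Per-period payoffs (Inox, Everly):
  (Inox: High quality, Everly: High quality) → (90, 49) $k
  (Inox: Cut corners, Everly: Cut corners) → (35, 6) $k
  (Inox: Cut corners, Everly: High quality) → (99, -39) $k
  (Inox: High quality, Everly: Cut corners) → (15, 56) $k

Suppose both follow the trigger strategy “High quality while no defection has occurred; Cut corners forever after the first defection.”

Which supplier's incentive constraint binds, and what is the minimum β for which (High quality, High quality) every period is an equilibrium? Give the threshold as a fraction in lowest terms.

Inox; β ≥ 9/64

For Inox: deviation gain 99−90 = 9, per-period punishment loss 90−35 = 55. IC gives β ≥ 9/64.
For Everly: gain 7, loss 43 per period, so β ≥ 7/50.
The tighter constraint is Inox's, so cooperation needs β ≥ 9/64.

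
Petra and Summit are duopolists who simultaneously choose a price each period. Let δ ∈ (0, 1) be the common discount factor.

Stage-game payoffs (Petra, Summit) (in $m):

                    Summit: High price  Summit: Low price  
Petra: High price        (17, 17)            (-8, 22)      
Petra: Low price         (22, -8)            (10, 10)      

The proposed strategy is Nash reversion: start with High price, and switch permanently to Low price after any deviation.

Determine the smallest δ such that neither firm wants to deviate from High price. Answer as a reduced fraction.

5/12

One-period gain from deviating is 22 − 17 = 5. The loss is 17 − 10 = 7 in every subsequent period, with present value 7·δ/(1−δ).
Deviation is unprofitable when 7·δ/(1−δ) ≥ 5, i.e. δ/(1−δ) ≥ 5/7.
Equivalently δ ≥ 5/(5+7) = 5/12.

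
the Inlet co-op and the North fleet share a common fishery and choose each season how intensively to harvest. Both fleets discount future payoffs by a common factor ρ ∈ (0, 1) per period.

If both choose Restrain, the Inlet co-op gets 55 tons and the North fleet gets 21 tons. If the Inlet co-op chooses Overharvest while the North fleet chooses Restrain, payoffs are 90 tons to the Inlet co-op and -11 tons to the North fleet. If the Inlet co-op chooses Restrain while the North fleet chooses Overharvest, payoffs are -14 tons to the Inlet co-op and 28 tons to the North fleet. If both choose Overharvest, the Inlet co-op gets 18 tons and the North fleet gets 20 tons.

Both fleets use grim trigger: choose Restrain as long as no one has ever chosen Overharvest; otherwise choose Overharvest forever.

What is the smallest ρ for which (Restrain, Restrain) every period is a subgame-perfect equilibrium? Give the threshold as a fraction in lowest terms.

7/8

the Inlet co-op's threshold: (90−55)/(90−18) = 35/72.
the North fleet's threshold: (28−21)/(28−20) = 7/8.
35/72 < 7/8, so the North fleet binds and ρ* = 7/8.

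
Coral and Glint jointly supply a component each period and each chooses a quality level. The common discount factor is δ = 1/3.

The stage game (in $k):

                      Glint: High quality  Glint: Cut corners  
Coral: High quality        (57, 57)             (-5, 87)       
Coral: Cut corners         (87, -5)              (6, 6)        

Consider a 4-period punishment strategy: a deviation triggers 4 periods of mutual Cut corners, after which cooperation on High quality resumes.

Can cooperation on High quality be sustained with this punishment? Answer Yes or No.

No

A one-shot deviation gives 87 now, then 6 for 4 periods, then back to 57.
Gain from deviating: (87−57) today; loss: (57−6) in each of the next 4 periods.
No-deviation condition: (57−6)(δ+…+δ^4) ≥ 87−57, i.e. δ+…+δ^4 ≥ 10/17.
At δ = 1/3: δ+…+δ^4 = 0.4938 < 0.5882.
So cooperation is not sustainable.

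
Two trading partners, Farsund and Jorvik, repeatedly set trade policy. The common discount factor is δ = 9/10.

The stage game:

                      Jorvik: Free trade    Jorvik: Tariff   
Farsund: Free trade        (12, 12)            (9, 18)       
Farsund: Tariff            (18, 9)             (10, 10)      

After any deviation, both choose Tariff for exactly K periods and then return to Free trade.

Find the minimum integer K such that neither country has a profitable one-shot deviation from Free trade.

No profitable deviation requires (12−10)(δ+…+δ^K) ≥ 18−12, i.e. δ+…+δ^K ≥ 3 ≈ 3.0000.
With δ = 9/10, the partial sums are K=1: 0.9000, K=2: 1.7100, K=3: 2.4390, K=4: 3.0951.
K = 4 is the first length at which the sum reaches 3.0000.

4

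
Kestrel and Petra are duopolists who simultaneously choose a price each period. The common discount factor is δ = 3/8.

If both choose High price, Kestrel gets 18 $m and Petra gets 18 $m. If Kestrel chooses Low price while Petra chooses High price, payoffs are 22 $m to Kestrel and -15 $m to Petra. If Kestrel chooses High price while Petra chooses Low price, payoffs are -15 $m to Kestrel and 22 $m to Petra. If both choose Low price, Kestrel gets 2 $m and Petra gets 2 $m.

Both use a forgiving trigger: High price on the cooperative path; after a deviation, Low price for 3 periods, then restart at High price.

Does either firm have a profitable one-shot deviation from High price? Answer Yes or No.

No

Comparing payoff streams over the 4 periods until play realigns: cooperate → 18(1+δ+…+δ^3); deviate → 22 + 2(δ+…+δ^3).
Cooperation is sustained iff (18−2)(δ+…+δ^3) ≥ 22−18.
δ+…+δ^3 = 3/8·(1−(3/8)^3)/(1−3/8) = 0.5684, and (22−18)/(18−2) = 0.2500.
0.5684 ≥ 0.2500, so cooperation is sustainable.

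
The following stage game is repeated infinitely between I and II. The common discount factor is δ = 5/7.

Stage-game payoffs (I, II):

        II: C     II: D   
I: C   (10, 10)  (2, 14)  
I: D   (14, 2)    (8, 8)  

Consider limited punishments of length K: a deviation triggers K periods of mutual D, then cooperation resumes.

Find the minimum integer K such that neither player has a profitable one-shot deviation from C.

5

Need Σ_{k=1}^{K} δ^k ≥ (14−10)/(10−8) = 2.0000 at δ = 5/7.
At K = 4 the sum is 1.8492 < 2.0000; at K = 5 it is 2.0352 ≥ 2.0000.
So the minimum punishment length is K = 5.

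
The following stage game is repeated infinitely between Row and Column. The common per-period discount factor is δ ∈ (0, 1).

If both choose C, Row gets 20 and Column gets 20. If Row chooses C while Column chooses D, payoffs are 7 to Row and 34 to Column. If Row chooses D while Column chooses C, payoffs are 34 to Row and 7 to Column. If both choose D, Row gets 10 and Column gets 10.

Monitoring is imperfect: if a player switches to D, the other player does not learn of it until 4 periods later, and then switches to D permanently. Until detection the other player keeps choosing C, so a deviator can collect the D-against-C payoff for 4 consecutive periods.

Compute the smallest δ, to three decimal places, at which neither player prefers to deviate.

A deviator earns 34 for 4 periods, then 10 forever; cooperating earns 20 forever. Multiplying the IC by (1−δ):
20 ≥ 34(1−δ^4) + 10δ^4, so 24·δ^4 ≥ 14 and δ^4 ≥ 7/12.
δ ≥ (7/12)^(1/4) ≈ 0.874.

0.874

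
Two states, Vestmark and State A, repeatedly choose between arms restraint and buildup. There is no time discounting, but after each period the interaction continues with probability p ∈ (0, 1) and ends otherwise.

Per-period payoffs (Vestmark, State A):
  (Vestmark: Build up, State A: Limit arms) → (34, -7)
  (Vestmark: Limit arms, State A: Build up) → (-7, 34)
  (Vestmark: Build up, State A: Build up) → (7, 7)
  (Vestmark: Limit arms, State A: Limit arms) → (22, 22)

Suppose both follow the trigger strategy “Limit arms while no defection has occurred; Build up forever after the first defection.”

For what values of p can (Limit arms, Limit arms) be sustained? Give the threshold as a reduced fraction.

With no time discounting, the continuation probability p plays the role of the discount factor.
Grim-trigger IC: 22/(1−p) ≥ 34 + 7p/(1−p) ⇒ p ≥ (34−22)/(34−7) = 4/9.

4/9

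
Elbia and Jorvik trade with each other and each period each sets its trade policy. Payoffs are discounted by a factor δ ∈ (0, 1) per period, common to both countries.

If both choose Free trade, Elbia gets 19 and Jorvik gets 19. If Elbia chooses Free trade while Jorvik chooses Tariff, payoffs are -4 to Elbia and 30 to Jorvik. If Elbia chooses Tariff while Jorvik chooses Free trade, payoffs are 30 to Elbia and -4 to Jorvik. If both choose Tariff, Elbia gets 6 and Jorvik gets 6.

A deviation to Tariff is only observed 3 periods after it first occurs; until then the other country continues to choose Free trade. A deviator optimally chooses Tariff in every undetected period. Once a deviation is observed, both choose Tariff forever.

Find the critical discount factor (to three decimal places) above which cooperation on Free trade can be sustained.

0.771

Deviating for the 3 undetected periods gains 30−19 = 11 per period over cooperation, then loses 19−6 = 13 per period forever once punishment starts.
Gain: 11(1 + δ + … + δ^2); loss: 13·δ^3/(1−δ).
No profitable deviation ⇔ 11(1−δ^3) ≤ 13·δ^3, i.e. δ^3 ≥ 11/(11+13) = 11/24.
Hence δ ≥ (11/24)^(1/3) ≈ 0.771.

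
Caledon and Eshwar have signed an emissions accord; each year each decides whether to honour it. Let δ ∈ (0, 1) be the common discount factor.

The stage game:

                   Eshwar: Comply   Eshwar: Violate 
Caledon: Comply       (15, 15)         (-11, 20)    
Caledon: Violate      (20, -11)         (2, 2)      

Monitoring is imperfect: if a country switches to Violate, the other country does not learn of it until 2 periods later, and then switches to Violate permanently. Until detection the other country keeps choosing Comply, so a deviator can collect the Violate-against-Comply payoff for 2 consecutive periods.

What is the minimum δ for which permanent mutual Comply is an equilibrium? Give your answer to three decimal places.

A deviator earns 20 for 2 periods, then 2 forever; cooperating earns 15 forever. Multiplying the IC by (1−δ):
15 ≥ 20(1−δ^2) + 2δ^2, so 18·δ^2 ≥ 5 and δ^2 ≥ 5/18.
δ ≥ (5/18)^(1/2) ≈ 0.527.

0.527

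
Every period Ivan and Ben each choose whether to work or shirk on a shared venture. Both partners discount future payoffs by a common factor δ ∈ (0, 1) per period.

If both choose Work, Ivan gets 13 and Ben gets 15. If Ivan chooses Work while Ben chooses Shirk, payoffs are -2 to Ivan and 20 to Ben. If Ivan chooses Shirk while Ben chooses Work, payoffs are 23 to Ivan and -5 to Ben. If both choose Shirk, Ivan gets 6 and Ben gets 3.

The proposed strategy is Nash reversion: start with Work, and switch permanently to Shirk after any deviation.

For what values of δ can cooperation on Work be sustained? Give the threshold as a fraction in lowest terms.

Ivan's threshold: (23−13)/(23−6) = 10/17.
Ben's threshold: (20−15)/(20−3) = 5/17.
10/17 > 5/17, so Ivan binds and δ* = 10/17.

10/17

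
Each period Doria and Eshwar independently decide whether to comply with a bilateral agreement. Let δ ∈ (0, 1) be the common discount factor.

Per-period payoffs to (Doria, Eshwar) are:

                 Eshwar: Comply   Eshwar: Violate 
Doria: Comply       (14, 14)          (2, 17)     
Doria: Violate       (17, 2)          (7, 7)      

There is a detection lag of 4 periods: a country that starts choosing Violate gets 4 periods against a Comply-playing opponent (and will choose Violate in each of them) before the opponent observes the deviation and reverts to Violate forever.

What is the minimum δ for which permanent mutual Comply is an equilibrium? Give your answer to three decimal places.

0.740

A deviator earns 17 for 4 periods, then 7 forever; cooperating earns 14 forever. Multiplying the IC by (1−δ):
14 ≥ 17(1−δ^4) + 7δ^4, so 10·δ^4 ≥ 3 and δ^4 ≥ 3/10.
δ ≥ (3/10)^(1/4) ≈ 0.740.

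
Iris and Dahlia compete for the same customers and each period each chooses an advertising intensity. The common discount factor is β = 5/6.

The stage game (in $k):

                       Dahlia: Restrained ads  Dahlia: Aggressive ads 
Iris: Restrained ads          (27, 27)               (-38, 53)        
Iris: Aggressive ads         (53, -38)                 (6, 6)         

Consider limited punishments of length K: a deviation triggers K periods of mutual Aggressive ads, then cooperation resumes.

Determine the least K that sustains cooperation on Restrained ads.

2

Need Σ_{k=1}^{K} β^k ≥ (53−27)/(27−6) = 1.2381 at β = 5/6.
At K = 1 the sum is 0.8333 < 1.2381; at K = 2 it is 1.5278 ≥ 1.2381.
So the minimum punishment length is K = 2.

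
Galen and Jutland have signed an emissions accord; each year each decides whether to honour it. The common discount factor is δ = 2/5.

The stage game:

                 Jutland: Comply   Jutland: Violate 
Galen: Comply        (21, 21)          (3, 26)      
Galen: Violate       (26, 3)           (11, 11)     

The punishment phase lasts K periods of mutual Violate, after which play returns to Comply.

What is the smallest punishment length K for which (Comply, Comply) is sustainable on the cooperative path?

No profitable deviation requires (21−11)(δ+…+δ^K) ≥ 26−21, i.e. δ+…+δ^K ≥ 1/2 ≈ 0.5000.
With δ = 2/5, the partial sums are K=1: 0.4000, K=2: 0.5600.
K = 2 is the first length at which the sum reaches 0.5000.

2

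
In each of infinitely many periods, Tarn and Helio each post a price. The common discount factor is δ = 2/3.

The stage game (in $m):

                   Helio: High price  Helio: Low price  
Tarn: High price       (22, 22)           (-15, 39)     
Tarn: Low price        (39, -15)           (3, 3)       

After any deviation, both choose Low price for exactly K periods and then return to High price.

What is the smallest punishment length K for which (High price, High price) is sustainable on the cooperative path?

2

Need Σ_{k=1}^{K} δ^k ≥ (39−22)/(22−3) = 0.8947 at δ = 2/3.
At K = 1 the sum is 0.6667 < 0.8947; at K = 2 it is 1.1111 ≥ 0.8947.
So the minimum punishment length is K = 2.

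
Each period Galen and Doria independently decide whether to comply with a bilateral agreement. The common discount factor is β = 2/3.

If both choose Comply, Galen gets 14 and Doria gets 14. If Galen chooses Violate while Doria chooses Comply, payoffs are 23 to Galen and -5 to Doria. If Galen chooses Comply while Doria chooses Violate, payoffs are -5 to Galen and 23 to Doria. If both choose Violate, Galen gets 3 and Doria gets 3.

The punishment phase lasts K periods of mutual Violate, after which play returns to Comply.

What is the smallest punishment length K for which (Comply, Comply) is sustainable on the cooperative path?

2

IC: β(1−β^K)/(1−β) ≥ (23−14)/(14−3) = 9/11.
With β = 2/3: need 1 − β^K ≥ 9/11·(1−2/3)/(2/3), i.e. β^K ≤ 0.5909.
Since (2/3)^1 = 0.6667 and (2/3)^2 = 0.4444, the smallest such K is 2.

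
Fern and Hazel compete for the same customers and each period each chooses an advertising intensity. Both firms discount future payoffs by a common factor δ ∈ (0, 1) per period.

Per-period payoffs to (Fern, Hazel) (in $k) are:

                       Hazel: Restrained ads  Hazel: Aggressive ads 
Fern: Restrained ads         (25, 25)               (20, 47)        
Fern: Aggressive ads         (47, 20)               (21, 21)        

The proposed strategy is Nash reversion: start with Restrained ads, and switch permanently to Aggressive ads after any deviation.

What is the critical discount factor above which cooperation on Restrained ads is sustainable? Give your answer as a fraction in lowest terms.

11/13

One-period gain from deviating is 47 − 25 = 22. The loss is 25 − 21 = 4 in every subsequent period, with present value 4·δ/(1−δ).
Deviation is unprofitable when 4·δ/(1−δ) ≥ 22, i.e. δ/(1−δ) ≥ 11/2.
Equivalently δ ≥ 22/(22+4) = 11/13.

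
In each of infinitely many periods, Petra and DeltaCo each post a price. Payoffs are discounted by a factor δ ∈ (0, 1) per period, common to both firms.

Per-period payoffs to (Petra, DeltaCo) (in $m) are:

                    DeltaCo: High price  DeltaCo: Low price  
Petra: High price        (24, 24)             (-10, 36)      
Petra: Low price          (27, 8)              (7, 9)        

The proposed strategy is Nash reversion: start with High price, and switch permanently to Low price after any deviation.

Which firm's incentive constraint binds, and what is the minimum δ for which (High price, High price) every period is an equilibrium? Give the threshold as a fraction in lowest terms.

DeltaCo; δ ≥ 4/9

Petra's threshold: (27−24)/(27−7) = 3/20.
DeltaCo's threshold: (36−24)/(36−9) = 4/9.
3/20 < 4/9, so DeltaCo binds and δ* = 4/9.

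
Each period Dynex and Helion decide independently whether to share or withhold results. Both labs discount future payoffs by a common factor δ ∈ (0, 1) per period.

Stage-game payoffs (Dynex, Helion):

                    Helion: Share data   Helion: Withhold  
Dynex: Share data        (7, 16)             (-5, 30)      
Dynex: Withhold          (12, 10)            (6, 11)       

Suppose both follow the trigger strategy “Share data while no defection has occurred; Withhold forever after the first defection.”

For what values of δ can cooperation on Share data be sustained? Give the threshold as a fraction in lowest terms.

5/6

For Dynex: deviation gain 12−7 = 5, per-period punishment loss 7−6 = 1. IC gives δ ≥ 5/6.
For Helion: gain 14, loss 5 per period, so δ ≥ 14/19.
The tighter constraint is Dynex's, so cooperation needs δ ≥ 5/6.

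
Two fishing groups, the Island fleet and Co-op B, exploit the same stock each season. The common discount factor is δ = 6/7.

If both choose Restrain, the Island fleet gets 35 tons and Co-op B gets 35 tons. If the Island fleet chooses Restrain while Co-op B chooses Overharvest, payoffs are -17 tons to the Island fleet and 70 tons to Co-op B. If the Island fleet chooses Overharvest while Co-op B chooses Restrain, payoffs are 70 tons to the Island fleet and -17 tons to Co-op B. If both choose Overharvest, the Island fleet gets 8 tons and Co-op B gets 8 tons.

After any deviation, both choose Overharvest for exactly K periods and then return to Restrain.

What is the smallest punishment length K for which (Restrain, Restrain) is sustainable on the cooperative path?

No profitable deviation requires (35−8)(δ+…+δ^K) ≥ 70−35, i.e. δ+…+δ^K ≥ 35/27 ≈ 1.2963.
With δ = 6/7, the partial sums are K=1: 0.8571, K=2: 1.5918.
K = 2 is the first length at which the sum reaches 1.2963.

2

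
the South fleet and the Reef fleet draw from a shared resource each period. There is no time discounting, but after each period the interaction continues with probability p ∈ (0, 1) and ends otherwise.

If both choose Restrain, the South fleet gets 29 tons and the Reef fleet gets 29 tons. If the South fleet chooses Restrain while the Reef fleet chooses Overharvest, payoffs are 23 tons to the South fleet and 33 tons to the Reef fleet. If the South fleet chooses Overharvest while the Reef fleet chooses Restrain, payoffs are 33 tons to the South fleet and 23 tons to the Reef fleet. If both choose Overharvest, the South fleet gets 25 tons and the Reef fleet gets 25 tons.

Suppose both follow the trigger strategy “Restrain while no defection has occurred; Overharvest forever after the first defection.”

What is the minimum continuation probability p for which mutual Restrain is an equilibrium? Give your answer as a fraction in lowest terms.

With no time discounting, the continuation probability p plays the role of the discount factor.
Grim-trigger IC: 29/(1−p) ≥ 33 + 25p/(1−p) ⇒ p ≥ (33−29)/(33−25) = 1/2.

1/2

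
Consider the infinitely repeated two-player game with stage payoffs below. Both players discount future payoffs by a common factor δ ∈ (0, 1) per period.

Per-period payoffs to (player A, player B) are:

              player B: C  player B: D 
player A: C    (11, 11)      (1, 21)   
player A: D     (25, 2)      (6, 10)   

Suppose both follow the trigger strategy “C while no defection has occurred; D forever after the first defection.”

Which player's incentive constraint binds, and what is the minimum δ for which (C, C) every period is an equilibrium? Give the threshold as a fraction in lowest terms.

player A: cooperation gives 11 each period; deviation gives 25 once then 6 forever.
  11/(1−δ) ≥ 25 + 6δ/(1−δ) ⇒ δ ≥ 14/19.
player B: cooperation gives 11 each period; deviation gives 21 once then 10 forever.
  δ ≥ 10/11.
Both must hold, so the binding constraint is player B's: δ ≥ 10/11.

player B; δ ≥ 10/11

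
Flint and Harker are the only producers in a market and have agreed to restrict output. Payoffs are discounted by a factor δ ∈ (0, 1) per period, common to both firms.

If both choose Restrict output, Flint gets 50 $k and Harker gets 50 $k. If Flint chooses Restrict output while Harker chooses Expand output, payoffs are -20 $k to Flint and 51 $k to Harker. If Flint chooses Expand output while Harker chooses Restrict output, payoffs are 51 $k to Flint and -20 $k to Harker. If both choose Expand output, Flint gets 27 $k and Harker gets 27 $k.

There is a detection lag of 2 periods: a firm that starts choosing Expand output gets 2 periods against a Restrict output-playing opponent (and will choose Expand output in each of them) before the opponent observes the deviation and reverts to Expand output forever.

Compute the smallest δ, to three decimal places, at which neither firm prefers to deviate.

0.204

The best deviation is to choose Expand output for all 2 undetected periods, earning 51 each, then 27 forever once detected.
Deviation value: 51(1−δ^2)/(1−δ) + 27δ^2/(1−δ); cooperation value: 50/(1−δ).
IC: 50 ≥ 51(1−δ^2) + 27δ^2 = 51 − 24δ^2.
So δ^2 ≥ 1/24, giving δ ≥ (1/24)^(1/2) ≈ 0.204.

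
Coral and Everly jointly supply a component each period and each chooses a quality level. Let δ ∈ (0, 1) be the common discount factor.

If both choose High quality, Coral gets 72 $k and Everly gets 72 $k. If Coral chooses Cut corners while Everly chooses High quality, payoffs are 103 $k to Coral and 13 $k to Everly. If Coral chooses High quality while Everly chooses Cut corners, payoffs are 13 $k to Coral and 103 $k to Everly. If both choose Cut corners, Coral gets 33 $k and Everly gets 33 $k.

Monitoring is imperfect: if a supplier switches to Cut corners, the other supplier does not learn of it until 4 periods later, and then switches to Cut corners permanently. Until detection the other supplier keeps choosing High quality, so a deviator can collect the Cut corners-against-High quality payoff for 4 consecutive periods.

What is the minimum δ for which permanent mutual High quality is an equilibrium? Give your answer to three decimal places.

0.816

The best deviation is to choose Cut corners for all 4 undetected periods, earning 103 each, then 33 forever once detected.
Deviation value: 103(1−δ^4)/(1−δ) + 33δ^4/(1−δ); cooperation value: 72/(1−δ).
IC: 72 ≥ 103(1−δ^4) + 33δ^4 = 103 − 70δ^4.
So δ^4 ≥ 31/70, giving δ ≥ (31/70)^(1/4) ≈ 0.816.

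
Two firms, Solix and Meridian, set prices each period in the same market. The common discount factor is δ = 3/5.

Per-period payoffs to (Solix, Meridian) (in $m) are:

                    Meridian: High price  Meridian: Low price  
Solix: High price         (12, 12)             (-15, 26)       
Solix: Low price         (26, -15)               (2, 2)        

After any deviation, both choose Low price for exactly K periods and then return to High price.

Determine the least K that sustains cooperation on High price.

IC: δ(1−δ^K)/(1−δ) ≥ (26−12)/(12−2) = 7/5.
With δ = 3/5: need 1 − δ^K ≥ 7/5·(1−3/5)/(3/5), i.e. δ^K ≤ 0.0667.
Since (3/5)^5 = 0.0778 and (3/5)^6 = 0.0467, the smallest such K is 6.

6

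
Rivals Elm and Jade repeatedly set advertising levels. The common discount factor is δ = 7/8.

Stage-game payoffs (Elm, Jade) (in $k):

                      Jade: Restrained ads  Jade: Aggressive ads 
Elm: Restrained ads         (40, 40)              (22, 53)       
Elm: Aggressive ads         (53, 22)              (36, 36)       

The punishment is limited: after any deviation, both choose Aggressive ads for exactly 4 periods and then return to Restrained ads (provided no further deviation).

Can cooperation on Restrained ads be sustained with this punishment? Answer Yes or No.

No

IC: δ+…+δ^4 ≥ (53−40)/(40−36) = 13/4.
At δ = 7/8: partial sum = 2.8967 < 3.2500. Cooperation not sustainable.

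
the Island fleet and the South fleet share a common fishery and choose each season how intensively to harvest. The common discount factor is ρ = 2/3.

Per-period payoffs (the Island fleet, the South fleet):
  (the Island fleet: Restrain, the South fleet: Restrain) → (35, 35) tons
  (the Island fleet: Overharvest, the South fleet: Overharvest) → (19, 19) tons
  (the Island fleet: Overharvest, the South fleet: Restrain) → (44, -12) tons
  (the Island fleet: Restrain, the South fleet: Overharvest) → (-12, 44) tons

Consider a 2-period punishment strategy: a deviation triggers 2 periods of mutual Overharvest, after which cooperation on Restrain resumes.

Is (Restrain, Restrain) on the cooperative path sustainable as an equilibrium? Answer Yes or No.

Comparing payoff streams over the 3 periods until play realigns: cooperate → 35(1+ρ+…+ρ^2); deviate → 44 + 19(ρ+…+ρ^2).
Cooperation is sustained iff (35−19)(ρ+…+ρ^2) ≥ 44−35.
ρ+…+ρ^2 = 2/3·(1−(2/3)^2)/(1−2/3) = 1.1111, and (44−35)/(35−19) = 0.5625.
1.1111 ≥ 0.5625, so cooperation is sustainable.

Yes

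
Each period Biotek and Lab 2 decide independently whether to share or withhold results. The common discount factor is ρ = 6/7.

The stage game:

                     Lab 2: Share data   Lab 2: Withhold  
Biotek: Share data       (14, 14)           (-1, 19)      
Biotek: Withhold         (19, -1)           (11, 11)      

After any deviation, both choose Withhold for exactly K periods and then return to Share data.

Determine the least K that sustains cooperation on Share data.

IC: ρ(1−ρ^K)/(1−ρ) ≥ (19−14)/(14−11) = 5/3.
With ρ = 6/7: need 1 − ρ^K ≥ 5/3·(1−6/7)/(6/7), i.e. ρ^K ≤ 0.7222.
Since (6/7)^2 = 0.7347 and (6/7)^3 = 0.6297, the smallest such K is 3.

3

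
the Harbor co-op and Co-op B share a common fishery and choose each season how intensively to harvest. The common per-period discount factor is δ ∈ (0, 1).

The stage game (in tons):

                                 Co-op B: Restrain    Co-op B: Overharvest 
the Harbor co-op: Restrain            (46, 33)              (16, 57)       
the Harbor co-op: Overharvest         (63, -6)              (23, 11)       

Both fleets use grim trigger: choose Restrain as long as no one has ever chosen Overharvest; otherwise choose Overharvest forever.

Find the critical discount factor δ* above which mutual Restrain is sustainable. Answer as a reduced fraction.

the Harbor co-op's threshold: (63−46)/(63−23) = 17/40.
Co-op B's threshold: (57−33)/(57−11) = 12/23.
17/40 < 12/23, so Co-op B binds and δ* = 12/23.

12/23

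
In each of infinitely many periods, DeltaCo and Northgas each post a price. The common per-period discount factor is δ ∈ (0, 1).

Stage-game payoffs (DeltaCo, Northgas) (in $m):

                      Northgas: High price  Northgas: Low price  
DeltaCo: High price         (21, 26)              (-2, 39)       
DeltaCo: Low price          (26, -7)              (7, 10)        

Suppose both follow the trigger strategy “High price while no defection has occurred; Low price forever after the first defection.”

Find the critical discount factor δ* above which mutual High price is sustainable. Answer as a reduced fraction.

For DeltaCo: deviation gain 26−21 = 5, per-period punishment loss 21−7 = 14. IC gives δ ≥ 5/19.
For Northgas: gain 13, loss 16 per period, so δ ≥ 13/29.
The tighter constraint is Northgas's, so cooperation needs δ ≥ 13/29.

13/29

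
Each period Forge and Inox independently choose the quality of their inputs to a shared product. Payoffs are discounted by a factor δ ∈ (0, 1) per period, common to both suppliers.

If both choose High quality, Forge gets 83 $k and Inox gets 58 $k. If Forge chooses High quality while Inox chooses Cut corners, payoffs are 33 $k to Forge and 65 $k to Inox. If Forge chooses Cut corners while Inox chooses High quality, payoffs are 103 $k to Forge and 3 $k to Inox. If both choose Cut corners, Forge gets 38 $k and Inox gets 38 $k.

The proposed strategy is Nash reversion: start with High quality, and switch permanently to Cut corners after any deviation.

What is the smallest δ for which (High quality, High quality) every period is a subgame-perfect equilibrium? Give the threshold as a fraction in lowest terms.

For Forge: deviation gain 103−83 = 20, per-period punishment loss 83−38 = 45. IC gives δ ≥ 20/65 = 4/13.
For Inox: gain 7, loss 20 per period, so δ ≥ 7/27.
The tighter constraint is Forge's, so cooperation needs δ ≥ 4/13.

4/13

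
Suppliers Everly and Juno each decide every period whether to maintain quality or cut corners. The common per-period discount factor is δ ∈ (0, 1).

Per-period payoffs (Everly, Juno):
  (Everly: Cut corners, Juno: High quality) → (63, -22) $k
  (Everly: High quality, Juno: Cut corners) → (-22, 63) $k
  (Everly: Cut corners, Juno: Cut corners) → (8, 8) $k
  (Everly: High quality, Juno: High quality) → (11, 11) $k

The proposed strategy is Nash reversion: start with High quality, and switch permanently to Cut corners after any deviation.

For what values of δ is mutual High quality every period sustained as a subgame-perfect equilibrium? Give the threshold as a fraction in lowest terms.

52/55

Cooperation forever yields 11 each period: 11/(1−δ).
Deviating yields 63 once, then 8 forever: 63 + 8δ/(1−δ).
No profitable deviation requires 11/(1−δ) ≥ 63 + 8δ/(1−δ).
Multiplying by (1−δ): 11 ≥ 63(1−δ) + 8δ = 63 − 55δ.
So 55δ ≥ 52, i.e. δ ≥ 52/55.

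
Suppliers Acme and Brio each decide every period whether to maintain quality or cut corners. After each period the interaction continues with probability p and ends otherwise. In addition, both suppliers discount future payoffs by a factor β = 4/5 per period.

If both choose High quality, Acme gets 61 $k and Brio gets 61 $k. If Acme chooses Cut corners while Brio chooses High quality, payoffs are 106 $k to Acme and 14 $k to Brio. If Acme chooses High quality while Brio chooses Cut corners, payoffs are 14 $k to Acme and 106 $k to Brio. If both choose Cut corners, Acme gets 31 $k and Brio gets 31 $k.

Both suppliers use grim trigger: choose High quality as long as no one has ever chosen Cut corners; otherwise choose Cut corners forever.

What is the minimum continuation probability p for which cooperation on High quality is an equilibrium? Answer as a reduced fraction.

Expected continuation weight on next period's payoff is β·p = 4/5·p, which plays the role of the discount factor.
Cooperation requires 4/5·p ≥ (106−61)/(106−31) = 3/5, hence p ≥ 3/4.

3/4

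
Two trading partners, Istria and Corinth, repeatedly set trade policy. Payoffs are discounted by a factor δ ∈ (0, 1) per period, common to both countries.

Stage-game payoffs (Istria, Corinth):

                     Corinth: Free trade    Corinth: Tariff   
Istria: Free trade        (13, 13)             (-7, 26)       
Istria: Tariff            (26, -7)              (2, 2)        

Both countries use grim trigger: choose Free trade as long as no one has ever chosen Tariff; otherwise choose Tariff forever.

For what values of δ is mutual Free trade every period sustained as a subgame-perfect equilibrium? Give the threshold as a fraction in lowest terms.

13/24

13/(1−δ) ≥ 26 + 2δ/(1−δ)
13 ≥ 26 − 24δ
δ ≥ 13/24.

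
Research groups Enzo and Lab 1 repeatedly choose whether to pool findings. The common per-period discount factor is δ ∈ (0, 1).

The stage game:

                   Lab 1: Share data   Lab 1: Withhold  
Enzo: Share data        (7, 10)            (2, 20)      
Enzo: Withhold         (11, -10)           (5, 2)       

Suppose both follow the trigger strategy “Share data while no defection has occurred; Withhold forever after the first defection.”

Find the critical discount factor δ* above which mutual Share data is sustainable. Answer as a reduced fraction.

2/3

Enzo: cooperation gives 7 each period; deviation gives 11 once then 5 forever.
  7/(1−δ) ≥ 11 + 5δ/(1−δ) ⇒ δ ≥ 4/6 = 2/3.
Lab 1: cooperation gives 10 each period; deviation gives 20 once then 2 forever.
  δ ≥ 10/18 = 5/9.
Both must hold, so the binding constraint is Enzo's: δ ≥ 2/3.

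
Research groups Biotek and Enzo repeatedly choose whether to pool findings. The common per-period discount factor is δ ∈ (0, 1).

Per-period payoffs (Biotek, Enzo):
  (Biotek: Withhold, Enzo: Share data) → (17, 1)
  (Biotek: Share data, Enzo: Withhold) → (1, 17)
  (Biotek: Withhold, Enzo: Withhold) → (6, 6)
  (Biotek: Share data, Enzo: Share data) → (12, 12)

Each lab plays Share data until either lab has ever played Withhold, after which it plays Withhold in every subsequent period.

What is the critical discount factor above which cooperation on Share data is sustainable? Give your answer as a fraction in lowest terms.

5/11

One-period gain from deviating is 17 − 12 = 5. The loss is 12 − 6 = 6 in every subsequent period, with present value 6·δ/(1−δ).
Deviation is unprofitable when 6·δ/(1−δ) ≥ 5, i.e. δ/(1−δ) ≥ 5/6.
Equivalently δ ≥ 5/(5+6) = 5/11.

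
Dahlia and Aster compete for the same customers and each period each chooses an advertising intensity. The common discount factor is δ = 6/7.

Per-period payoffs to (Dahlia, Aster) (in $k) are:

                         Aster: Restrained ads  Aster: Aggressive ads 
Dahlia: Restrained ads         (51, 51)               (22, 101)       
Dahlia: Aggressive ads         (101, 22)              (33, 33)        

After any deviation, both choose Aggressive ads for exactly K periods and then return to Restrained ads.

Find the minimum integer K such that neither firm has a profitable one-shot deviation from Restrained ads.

5

IC: δ(1−δ^K)/(1−δ) ≥ (101−51)/(51−33) = 25/9.
With δ = 6/7: need 1 − δ^K ≥ 25/9·(1−6/7)/(6/7), i.e. δ^K ≤ 0.5370.
Since (6/7)^4 = 0.5398 and (6/7)^5 = 0.4627, the smallest such K is 5.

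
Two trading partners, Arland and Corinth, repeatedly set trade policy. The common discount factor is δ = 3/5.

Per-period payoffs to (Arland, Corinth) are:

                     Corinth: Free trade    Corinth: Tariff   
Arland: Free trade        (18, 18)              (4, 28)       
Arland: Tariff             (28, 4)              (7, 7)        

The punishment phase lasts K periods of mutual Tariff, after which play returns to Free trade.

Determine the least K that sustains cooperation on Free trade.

2

IC: δ(1−δ^K)/(1−δ) ≥ (28−18)/(18−7) = 10/11.
With δ = 3/5: need 1 − δ^K ≥ 10/11·(1−3/5)/(3/5), i.e. δ^K ≤ 0.3939.
Since (3/5)^1 = 0.6000 and (3/5)^2 = 0.3600, the smallest such K is 2.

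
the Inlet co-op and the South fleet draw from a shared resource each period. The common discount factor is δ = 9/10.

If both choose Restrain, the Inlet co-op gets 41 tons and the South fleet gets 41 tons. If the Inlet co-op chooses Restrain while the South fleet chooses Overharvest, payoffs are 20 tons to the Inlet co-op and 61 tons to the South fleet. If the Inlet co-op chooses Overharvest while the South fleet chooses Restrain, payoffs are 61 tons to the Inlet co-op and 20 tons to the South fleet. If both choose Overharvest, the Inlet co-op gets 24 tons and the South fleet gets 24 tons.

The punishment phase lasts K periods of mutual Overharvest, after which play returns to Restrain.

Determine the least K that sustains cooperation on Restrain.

2

Need Σ_{k=1}^{K} δ^k ≥ (61−41)/(41−24) = 1.1765 at δ = 9/10.
At K = 1 the sum is 0.9000 < 1.1765; at K = 2 it is 1.7100 ≥ 1.1765.
So the minimum punishment length is K = 2.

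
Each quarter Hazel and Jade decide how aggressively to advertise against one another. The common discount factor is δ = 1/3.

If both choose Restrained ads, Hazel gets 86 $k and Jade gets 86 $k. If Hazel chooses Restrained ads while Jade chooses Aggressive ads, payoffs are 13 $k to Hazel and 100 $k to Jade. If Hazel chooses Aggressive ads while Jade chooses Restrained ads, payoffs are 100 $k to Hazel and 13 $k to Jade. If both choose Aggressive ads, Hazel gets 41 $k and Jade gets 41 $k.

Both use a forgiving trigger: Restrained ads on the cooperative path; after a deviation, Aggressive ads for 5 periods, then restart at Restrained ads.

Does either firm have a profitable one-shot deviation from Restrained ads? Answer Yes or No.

A one-shot deviation gives 100 now, then 41 for 5 periods, then back to 86.
Gain from deviating: (100−86) today; loss: (86−41) in each of the next 5 periods.
No-deviation condition: (86−41)(δ+…+δ^5) ≥ 100−86, i.e. δ+…+δ^5 ≥ 14/45.
At δ = 1/3: δ+…+δ^5 = 0.4979 ≥ 0.3111.
So cooperation is sustainable.

No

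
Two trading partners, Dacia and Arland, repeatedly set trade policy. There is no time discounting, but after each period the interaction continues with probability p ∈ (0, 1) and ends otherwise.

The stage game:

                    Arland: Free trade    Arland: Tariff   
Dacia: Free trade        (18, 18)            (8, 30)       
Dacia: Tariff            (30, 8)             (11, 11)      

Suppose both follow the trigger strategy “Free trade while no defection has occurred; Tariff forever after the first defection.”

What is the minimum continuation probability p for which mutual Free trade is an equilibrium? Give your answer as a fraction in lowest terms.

12/19

With no time discounting, the continuation probability p plays the role of the discount factor.
Grim-trigger IC: 18/(1−p) ≥ 30 + 11p/(1−p) ⇒ p ≥ (30−18)/(30−11) = 12/19.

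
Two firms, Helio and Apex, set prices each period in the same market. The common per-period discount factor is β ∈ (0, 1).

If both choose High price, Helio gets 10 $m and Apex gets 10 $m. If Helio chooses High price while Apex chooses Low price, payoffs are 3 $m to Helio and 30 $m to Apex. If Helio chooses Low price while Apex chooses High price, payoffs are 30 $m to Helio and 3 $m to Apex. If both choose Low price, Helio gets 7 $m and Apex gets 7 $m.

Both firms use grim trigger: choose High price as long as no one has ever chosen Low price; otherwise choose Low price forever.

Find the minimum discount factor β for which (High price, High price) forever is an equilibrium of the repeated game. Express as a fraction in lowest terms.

20/23

Under grim trigger the critical discount factor is (T−C)/(T−P) with T = 30, C = 10, P = 7.
β* = (30−10)/(30−7) = 20/23.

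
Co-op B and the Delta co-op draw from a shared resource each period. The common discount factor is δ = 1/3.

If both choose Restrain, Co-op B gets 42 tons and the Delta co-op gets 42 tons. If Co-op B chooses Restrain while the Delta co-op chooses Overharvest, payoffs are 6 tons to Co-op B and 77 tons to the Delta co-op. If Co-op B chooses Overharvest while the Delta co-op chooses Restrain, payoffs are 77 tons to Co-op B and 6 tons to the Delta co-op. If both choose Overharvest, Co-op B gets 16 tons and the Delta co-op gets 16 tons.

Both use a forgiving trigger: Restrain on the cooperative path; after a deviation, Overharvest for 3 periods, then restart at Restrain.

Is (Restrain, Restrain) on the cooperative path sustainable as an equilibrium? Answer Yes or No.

Comparing payoff streams over the 4 periods until play realigns: cooperate → 42(1+δ+…+δ^3); deviate → 77 + 16(δ+…+δ^3).
Cooperation is sustained iff (42−16)(δ+…+δ^3) ≥ 77−42.
δ+…+δ^3 = 1/3·(1−(1/3)^3)/(1−1/3) = 0.4815, and (77−42)/(42−16) = 1.3462.
0.4815 < 1.3462, so cooperation is not sustainable.

No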